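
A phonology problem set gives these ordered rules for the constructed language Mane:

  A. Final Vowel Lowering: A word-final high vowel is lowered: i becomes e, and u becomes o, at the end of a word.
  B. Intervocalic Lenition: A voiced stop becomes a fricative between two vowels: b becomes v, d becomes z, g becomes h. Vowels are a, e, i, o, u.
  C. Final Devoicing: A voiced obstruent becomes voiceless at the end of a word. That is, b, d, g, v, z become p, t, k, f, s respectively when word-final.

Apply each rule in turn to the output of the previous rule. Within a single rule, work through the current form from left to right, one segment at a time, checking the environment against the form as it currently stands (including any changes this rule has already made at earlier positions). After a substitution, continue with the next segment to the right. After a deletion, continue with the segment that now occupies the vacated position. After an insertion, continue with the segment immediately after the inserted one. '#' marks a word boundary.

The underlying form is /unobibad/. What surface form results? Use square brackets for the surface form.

[unovivat]

A Final Vowel Lowering: no change — [unobibad]
B Intervocalic Lenition: [unobibad] → [unovivad]
C Final Devoicing: [unovivad] → [unovivat]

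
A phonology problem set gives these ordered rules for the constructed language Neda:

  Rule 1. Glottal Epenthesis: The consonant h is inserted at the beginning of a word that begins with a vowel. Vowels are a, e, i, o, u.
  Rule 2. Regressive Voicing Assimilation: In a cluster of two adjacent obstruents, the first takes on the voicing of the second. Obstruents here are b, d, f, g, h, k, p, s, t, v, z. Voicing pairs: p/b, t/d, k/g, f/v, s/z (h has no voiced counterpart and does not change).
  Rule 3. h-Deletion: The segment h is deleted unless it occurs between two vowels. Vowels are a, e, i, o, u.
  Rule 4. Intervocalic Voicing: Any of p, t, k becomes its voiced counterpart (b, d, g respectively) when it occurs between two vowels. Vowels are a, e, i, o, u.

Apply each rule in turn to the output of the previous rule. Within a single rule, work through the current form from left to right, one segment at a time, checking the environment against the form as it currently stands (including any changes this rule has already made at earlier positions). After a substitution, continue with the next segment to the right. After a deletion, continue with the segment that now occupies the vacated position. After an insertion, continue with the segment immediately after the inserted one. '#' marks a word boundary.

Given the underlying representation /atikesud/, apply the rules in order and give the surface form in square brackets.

Rule 1 Glottal Epenthesis: [atikesud] → [hatikesud]
Rule 2 Regressive Voicing Assimilation: no change — [hatikesud]
Rule 3 h-Deletion: [hatikesud] → [atikesud]
Rule 4 Intervocalic Voicing: [atikesud] → [adigesud]

[adigesud]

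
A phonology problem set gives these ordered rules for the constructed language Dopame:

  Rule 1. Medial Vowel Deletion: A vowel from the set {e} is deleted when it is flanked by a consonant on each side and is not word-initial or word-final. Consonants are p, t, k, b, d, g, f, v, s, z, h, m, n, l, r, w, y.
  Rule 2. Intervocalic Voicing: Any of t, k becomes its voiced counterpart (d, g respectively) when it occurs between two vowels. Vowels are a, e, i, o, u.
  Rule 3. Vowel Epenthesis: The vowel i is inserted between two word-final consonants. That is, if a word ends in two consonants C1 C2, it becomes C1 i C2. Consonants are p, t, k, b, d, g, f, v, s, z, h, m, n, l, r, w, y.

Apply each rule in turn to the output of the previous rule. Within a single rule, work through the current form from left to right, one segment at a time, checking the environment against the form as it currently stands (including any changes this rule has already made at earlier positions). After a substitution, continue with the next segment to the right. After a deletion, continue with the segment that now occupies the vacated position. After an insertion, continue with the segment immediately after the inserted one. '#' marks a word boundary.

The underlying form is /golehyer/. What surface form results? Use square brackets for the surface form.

[golhyir]

Rule 1 Medial Vowel Deletion: [golehyer] → [golhyr]
Rule 2 Intervocalic Voicing: no change — [golhyr]
Rule 3 Vowel Epenthesis: [golhyr] → [golhyir]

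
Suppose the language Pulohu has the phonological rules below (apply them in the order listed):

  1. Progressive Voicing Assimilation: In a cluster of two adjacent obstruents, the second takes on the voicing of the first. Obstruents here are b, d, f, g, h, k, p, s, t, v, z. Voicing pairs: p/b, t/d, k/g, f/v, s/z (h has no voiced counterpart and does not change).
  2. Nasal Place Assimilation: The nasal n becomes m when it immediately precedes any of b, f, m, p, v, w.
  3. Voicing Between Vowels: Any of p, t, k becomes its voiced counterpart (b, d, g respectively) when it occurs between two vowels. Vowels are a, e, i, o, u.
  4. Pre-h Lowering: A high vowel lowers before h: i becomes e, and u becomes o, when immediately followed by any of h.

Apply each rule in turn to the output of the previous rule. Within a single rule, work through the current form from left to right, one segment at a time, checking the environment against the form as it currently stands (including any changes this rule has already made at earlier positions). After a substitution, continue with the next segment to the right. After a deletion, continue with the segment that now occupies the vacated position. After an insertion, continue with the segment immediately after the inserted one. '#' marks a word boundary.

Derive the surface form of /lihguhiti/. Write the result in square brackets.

[lehkohidi]

1 Progressive Voicing Assimilation: [lihguhiti] → [lihkuhiti]
2 Nasal Place Assimilation: no change — [lihkuhiti]
3 Voicing Between Vowels: [lihkuhiti] → [lihkuhidi]
4 Pre-h Lowering: [lihkuhidi] → [lehkohidi]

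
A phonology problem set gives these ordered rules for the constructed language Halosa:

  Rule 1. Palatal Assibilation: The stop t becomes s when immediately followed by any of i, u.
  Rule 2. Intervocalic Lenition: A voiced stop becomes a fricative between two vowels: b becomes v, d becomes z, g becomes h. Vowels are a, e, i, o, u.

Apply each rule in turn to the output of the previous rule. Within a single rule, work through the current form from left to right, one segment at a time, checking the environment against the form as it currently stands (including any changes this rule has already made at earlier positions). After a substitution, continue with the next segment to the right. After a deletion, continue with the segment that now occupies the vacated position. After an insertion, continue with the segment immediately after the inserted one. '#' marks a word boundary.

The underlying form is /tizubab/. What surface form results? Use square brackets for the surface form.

Rule 1 Palatal Assibilation: [tizubab] → [sizubab]
Rule 2 Intervocalic Lenition: [sizubab] → [sizuvab]

[sizuvab]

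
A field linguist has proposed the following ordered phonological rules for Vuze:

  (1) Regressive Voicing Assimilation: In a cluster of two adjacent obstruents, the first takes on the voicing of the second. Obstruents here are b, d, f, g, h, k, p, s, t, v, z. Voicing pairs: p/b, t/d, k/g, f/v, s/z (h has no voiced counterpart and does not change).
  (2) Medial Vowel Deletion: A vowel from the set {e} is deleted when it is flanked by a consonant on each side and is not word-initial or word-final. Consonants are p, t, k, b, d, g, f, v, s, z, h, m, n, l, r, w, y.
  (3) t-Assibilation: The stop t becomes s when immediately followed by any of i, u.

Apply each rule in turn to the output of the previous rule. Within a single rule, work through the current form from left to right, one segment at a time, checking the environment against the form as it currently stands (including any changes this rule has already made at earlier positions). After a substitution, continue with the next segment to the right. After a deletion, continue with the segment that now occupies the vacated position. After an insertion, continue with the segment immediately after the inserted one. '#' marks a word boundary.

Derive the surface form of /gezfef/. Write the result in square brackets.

(1) Regressive Voicing Assimilation: [gezfef] → [gesfef]
(2) Medial Vowel Deletion: [gesfef] → [gsff]
(3) t-Assibilation: no change — [gsff]

[gsff]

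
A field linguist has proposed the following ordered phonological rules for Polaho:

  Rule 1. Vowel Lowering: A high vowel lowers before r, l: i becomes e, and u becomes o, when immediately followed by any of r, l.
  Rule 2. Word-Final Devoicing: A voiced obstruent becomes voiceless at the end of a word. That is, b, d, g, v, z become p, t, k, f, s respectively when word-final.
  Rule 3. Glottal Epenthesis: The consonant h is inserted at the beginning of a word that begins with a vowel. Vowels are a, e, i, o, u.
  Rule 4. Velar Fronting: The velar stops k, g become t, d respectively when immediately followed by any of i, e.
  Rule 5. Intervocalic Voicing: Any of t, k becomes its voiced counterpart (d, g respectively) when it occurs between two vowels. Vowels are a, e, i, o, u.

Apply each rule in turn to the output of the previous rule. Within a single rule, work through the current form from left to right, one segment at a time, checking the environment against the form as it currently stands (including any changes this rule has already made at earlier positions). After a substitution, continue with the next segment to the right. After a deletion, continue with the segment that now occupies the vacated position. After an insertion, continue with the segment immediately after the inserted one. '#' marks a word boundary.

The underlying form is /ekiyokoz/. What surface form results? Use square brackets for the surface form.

Rule 1 Vowel Lowering: no change — [ekiyokoz]
Rule 2 Word-Final Devoicing: [ekiyokoz] → [ekiyokos]
Rule 3 Glottal Epenthesis: [ekiyokos] → [hekiyokos]
Rule 4 Velar Fronting: [hekiyokos] → [hetiyokos]
Rule 5 Intervocalic Voicing: [hetiyokos] → [hediyogos]

[hediyogos]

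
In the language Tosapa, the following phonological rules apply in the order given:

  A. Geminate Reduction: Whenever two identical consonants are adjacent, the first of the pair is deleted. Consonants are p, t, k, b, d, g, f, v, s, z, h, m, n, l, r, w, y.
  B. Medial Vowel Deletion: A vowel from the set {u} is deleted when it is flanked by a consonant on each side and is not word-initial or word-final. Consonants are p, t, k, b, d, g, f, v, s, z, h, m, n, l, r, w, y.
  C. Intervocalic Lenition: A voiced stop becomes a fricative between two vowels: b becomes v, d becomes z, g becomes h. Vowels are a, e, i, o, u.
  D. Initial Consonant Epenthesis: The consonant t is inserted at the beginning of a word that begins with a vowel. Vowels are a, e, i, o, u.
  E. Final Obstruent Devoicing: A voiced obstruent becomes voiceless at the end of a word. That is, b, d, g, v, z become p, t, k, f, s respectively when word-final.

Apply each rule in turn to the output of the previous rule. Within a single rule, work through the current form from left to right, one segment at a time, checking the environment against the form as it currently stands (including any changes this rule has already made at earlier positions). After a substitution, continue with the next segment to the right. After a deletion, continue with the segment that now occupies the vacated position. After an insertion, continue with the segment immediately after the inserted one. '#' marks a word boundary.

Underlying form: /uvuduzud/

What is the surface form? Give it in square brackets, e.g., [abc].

[tuvdzt]

A Geminate Reduction: no change — [uvuduzud]
B Medial Vowel Deletion: [uvuduzud] → [uvdzd]
C Intervocalic Lenition: no change — [uvdzd]
D Initial Consonant Epenthesis: [uvdzd] → [tuvdzd]
E Final Obstruent Devoicing: [tuvdzd] → [tuvdzt]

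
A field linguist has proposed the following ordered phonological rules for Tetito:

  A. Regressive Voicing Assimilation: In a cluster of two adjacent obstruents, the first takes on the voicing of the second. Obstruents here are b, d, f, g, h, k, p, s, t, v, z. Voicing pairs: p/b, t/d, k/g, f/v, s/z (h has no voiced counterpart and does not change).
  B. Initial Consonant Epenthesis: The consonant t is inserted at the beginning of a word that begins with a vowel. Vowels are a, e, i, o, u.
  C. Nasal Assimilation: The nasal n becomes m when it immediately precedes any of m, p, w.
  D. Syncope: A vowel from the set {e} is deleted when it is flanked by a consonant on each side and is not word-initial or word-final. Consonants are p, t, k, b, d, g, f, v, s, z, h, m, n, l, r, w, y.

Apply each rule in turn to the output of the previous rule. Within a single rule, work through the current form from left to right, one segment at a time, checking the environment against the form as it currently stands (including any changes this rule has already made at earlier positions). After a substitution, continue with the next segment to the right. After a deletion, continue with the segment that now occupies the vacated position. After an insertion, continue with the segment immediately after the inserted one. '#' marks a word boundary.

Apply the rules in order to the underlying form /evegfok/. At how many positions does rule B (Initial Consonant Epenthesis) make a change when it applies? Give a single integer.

A Regressive Voicing Assimilation: [evegfok] → [evekfok]
B Initial Consonant Epenthesis: [evekfok] → [tevekfok]
C Nasal Assimilation: no change — [tevekfok]
D Syncope: [tevekfok] → [tvkfok]
Rule B changed 1 position(s).

1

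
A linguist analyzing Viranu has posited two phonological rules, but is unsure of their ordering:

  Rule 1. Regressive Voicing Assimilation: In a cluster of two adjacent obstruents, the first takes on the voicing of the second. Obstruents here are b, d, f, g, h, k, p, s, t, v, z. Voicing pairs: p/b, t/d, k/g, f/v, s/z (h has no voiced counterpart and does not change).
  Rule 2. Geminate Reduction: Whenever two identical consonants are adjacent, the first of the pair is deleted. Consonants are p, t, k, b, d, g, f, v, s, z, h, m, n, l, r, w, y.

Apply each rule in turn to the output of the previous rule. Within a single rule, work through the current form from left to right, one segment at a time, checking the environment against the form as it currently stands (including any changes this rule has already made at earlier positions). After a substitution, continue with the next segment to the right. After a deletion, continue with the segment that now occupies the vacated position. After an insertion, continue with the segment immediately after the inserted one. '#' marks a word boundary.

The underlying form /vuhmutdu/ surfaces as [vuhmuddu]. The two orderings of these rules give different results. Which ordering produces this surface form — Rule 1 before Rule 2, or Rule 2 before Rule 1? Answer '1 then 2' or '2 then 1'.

Order 1 then 2:
  1 Regressive Voicing Assimilation: [vuhmutdu] → [vuhmuddu]
  2 Geminate Reduction: [vuhmuddu] → [vuhmudu]
  result: [vuhmudu]
Order 2 then 1:
  2 Geminate Reduction: no change — [vuhmutdu]
  1 Regressive Voicing Assimilation: [vuhmutdu] → [vuhmuddu]
  result: [vuhmuddu]

2 then 1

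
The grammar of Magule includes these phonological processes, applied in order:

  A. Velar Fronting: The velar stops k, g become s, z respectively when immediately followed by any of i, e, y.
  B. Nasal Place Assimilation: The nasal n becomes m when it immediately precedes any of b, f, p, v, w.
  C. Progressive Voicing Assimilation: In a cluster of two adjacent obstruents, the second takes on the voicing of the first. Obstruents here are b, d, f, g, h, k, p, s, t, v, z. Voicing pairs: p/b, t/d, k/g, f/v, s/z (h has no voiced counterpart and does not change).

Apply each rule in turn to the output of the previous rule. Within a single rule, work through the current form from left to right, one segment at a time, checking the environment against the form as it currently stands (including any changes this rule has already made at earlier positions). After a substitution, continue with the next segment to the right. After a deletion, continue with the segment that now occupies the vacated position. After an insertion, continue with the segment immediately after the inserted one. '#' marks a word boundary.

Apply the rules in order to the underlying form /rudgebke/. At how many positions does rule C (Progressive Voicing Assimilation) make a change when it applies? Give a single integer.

A Velar Fronting: [rudgebke] → [rudzebse]
B Nasal Place Assimilation: no change — [rudzebse]
C Progressive Voicing Assimilation: [rudzebse] → [rudzebze]
Rule C changed 1 position(s).

1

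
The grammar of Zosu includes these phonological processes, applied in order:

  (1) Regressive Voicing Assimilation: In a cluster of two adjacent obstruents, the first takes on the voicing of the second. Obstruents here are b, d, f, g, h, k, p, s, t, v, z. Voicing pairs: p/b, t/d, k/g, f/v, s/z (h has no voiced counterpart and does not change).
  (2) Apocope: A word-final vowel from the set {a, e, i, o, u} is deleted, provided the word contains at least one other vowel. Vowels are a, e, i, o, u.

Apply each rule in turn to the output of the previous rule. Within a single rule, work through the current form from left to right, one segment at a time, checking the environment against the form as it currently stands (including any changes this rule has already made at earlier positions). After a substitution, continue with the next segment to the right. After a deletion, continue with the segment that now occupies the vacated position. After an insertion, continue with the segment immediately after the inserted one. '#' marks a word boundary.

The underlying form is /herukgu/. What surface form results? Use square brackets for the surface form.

(1) Regressive Voicing Assimilation: [herukgu] → [heruggu]
(2) Apocope: [heruggu] → [herugg]

[herugg]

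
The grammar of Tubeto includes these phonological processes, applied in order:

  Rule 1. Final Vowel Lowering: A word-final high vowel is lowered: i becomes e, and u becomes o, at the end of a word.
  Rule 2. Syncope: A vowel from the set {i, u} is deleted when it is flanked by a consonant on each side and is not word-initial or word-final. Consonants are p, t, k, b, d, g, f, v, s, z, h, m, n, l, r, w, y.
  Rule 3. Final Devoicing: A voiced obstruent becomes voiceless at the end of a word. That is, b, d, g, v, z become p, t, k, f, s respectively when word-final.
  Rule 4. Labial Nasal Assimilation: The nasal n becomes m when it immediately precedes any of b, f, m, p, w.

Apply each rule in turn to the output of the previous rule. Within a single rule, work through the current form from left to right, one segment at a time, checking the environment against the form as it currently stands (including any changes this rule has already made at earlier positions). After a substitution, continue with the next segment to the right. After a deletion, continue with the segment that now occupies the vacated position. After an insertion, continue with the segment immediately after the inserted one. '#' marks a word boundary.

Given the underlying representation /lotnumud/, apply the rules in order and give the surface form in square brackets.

[lotmmt]

Rule 1 Final Vowel Lowering: no change — [lotnumud]
Rule 2 Syncope: [lotnumud] → [lotnmd]
Rule 3 Final Devoicing: [lotnmd] → [lotnmt]
Rule 4 Labial Nasal Assimilation: [lotnmt] → [lotmmt]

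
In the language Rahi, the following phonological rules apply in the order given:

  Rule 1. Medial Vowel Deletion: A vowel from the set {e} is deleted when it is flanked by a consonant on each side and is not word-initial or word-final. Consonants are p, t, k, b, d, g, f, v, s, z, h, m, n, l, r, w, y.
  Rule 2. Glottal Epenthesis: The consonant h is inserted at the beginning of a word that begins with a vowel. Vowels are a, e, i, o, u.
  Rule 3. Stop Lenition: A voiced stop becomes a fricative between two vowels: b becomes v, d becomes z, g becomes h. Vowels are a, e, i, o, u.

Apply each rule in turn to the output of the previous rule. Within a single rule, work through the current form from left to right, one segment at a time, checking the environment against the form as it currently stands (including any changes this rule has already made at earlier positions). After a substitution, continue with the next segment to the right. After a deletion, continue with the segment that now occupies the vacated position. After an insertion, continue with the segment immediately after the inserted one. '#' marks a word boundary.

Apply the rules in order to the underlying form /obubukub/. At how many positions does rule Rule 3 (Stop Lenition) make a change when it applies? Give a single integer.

Rule 1 Medial Vowel Deletion: no change — [obubukub]
Rule 2 Glottal Epenthesis: [obubukub] → [hobubukub]
Rule 3 Stop Lenition: [hobubukub] → [hovuvukub]
Rule Rule 3 changed 2 position(s).

2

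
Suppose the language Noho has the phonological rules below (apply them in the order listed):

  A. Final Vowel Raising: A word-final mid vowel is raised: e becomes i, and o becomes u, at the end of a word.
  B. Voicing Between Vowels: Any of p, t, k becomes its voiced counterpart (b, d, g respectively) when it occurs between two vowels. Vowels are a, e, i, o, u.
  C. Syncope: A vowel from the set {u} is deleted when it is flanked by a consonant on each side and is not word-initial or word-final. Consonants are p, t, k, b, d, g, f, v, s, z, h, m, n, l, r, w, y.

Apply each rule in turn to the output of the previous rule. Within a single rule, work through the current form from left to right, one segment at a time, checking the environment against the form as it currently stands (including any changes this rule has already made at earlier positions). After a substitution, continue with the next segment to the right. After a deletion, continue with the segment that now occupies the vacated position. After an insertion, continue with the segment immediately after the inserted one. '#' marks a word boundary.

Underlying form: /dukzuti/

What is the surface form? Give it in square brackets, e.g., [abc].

[dkzdi]

A Final Vowel Raising: no change — [dukzuti]
B Voicing Between Vowels: [dukzuti] → [dukzudi]
C Syncope: [dukzudi] → [dkzdi]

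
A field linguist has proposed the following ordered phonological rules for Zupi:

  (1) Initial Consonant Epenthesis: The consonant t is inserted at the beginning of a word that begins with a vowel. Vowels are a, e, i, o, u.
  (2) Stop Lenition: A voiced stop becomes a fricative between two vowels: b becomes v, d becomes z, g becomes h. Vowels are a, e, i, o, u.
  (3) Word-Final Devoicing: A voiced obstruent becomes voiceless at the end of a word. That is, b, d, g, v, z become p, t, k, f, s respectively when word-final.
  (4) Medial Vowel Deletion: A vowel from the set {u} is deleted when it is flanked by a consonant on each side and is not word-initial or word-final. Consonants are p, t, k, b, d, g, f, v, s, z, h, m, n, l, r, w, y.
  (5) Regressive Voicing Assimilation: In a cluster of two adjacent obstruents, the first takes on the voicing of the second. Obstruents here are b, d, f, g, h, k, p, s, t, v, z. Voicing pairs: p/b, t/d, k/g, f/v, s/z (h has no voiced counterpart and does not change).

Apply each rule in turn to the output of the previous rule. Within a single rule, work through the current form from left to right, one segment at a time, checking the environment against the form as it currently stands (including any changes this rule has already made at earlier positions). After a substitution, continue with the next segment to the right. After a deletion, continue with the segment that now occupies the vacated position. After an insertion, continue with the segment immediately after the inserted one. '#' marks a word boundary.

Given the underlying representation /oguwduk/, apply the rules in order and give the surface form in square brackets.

[tohwtk]

(1) Initial Consonant Epenthesis: [oguwduk] → [toguwduk]
(2) Stop Lenition: [toguwduk] → [tohuwduk]
(3) Word-Final Devoicing: no change — [tohuwduk]
(4) Medial Vowel Deletion: [tohuwduk] → [tohwdk]
(5) Regressive Voicing Assimilation: [tohwdk] → [tohwtk]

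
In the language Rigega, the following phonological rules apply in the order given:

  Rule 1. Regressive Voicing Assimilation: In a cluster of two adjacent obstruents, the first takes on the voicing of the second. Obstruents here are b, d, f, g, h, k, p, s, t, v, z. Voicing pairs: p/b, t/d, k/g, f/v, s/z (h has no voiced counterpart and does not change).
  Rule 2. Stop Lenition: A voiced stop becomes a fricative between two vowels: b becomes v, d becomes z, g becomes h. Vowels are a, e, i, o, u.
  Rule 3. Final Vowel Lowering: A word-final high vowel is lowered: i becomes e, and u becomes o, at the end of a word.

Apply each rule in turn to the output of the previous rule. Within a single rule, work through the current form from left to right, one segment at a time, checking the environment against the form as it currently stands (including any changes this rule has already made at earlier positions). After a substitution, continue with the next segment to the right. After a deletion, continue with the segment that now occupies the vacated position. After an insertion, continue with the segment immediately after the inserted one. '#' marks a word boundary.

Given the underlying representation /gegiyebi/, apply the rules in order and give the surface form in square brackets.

Rule 1 Regressive Voicing Assimilation: no change — [gegiyebi]
Rule 2 Stop Lenition: [gegiyebi] → [gehiyevi]
Rule 3 Final Vowel Lowering: [gehiyevi] → [gehiyeve]

[gehiyeve]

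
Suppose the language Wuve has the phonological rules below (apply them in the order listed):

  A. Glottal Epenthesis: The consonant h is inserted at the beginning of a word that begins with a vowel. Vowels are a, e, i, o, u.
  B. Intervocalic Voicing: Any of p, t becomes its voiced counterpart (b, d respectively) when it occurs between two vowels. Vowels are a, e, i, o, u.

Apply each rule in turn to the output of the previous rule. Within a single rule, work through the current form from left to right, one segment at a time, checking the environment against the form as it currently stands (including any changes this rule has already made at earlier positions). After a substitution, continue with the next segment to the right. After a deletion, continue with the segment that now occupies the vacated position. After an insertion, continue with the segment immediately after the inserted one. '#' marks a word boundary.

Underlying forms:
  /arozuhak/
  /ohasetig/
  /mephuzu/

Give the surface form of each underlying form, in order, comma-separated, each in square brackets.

/arozuhak/:
  A Glottal Epenthesis: [arozuhak] → [harozuhak]
  B Intervocalic Voicing: no change — [harozuhak]
/ohasetig/:
  A Glottal Epenthesis: [ohasetig] → [hohasetig]
  B Intervocalic Voicing: [hohasetig] → [hohasedig]
/mephuzu/:
  A Glottal Epenthesis: no change — [mephuzu]
  B Intervocalic Voicing: no change — [mephuzu]

[harozuhak], [hohasedig], [mephuzu]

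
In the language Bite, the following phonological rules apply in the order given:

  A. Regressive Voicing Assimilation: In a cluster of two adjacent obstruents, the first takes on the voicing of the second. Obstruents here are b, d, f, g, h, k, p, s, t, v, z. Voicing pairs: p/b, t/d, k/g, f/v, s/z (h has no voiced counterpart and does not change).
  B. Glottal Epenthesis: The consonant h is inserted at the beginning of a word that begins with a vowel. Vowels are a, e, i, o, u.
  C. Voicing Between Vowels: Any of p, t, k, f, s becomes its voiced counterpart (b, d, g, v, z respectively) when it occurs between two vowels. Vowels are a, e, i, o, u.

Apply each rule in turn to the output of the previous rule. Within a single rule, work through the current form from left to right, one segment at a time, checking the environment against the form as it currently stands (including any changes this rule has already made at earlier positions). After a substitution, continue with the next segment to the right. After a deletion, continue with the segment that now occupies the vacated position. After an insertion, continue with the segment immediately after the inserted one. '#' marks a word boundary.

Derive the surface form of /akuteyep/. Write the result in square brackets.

[hagudeyep]

A Regressive Voicing Assimilation: no change — [akuteyep]
B Glottal Epenthesis: [akuteyep] → [hakuteyep]
C Voicing Between Vowels: [hakuteyep] → [hagudeyep]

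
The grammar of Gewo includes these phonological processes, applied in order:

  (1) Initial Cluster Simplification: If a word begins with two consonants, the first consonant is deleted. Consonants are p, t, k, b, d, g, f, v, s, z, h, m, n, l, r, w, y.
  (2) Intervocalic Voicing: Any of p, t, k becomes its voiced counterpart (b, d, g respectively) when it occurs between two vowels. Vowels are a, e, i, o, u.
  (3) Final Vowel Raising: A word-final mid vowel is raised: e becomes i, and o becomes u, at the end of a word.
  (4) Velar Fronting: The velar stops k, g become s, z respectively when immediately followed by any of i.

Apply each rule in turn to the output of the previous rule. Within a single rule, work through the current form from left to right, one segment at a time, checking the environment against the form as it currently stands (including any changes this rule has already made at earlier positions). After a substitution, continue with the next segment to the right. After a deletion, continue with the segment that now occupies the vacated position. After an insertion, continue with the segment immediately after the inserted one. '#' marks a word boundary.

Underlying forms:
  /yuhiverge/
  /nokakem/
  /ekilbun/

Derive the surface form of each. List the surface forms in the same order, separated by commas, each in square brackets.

[yuhiverzi], [nogagem], [ezilbun]

/yuhiverge/:
  (1) Initial Cluster Simplification: no change — [yuhiverge]
  (2) Intervocalic Voicing: no change — [yuhiverge]
  (3) Final Vowel Raising: [yuhiverge] → [yuhivergi]
  (4) Velar Fronting: [yuhivergi] → [yuhiverzi]
/nokakem/:
  (1) Initial Cluster Simplification: no change — [nokakem]
  (2) Intervocalic Voicing: [nokakem] → [nogagem]
  (3) Final Vowel Raising: no change — [nogagem]
  (4) Velar Fronting: no change — [nogagem]
/ekilbun/:
  (1) Initial Cluster Simplification: no change — [ekilbun]
  (2) Intervocalic Voicing: [ekilbun] → [egilbun]
  (3) Final Vowel Raising: no change — [egilbun]
  (4) Velar Fronting: [egilbun] → [ezilbun]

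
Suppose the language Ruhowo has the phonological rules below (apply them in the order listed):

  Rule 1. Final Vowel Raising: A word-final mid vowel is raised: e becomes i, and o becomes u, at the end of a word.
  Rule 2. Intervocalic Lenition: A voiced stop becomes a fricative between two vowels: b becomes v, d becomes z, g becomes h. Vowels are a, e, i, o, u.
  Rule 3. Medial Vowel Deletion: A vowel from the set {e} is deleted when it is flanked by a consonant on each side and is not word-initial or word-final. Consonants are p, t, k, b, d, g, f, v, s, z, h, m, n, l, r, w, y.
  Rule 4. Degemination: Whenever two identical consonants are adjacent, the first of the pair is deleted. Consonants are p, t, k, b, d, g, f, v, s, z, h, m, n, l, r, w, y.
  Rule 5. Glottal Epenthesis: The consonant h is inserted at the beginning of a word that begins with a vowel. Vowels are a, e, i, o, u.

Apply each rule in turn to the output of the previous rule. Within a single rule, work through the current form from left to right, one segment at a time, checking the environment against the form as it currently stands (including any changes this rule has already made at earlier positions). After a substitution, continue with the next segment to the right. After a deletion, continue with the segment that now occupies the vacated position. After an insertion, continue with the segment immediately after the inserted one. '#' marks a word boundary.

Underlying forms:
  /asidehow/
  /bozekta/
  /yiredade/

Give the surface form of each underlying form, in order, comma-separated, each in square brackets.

[hasizhow], [bozkta], [yirzazi]

/asidehow/:
  Rule 1 Final Vowel Raising: no change — [asidehow]
  Rule 2 Intervocalic Lenition: [asidehow] → [asizehow]
  Rule 3 Medial Vowel Deletion: [asizehow] → [asizhow]
  Rule 4 Degemination: no change — [asizhow]
  Rule 5 Glottal Epenthesis: [asizhow] → [hasizhow]
/bozekta/:
  Rule 1 Final Vowel Raising: no change — [bozekta]
  Rule 2 Intervocalic Lenition: no change — [bozekta]
  Rule 3 Medial Vowel Deletion: [bozekta] → [bozkta]
  Rule 4 Degemination: no change — [bozkta]
  Rule 5 Glottal Epenthesis: no change — [bozkta]
/yiredade/:
  Rule 1 Final Vowel Raising: [yiredade] → [yiredadi]
  Rule 2 Intervocalic Lenition: [yiredadi] → [yirezazi]
  Rule 3 Medial Vowel Deletion: [yirezazi] → [yirzazi]
  Rule 4 Degemination: no change — [yirzazi]
  Rule 5 Glottal Epenthesis: no change — [yirzazi]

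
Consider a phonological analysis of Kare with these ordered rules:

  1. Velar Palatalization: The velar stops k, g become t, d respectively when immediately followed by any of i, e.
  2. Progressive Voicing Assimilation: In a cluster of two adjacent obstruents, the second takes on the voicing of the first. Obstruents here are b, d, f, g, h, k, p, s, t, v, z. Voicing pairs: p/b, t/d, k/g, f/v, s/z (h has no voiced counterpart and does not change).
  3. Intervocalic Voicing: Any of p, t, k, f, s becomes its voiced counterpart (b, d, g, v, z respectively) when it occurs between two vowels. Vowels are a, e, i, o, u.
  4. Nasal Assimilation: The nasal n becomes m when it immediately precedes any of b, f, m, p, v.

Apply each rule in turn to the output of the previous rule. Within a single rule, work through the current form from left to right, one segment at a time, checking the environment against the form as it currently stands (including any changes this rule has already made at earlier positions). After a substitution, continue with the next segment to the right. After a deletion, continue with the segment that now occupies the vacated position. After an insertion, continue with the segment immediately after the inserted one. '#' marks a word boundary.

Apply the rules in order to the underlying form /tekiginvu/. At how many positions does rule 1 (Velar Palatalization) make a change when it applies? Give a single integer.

1 Velar Palatalization: [tekiginvu] → [tetidinvu]
2 Progressive Voicing Assimilation: no change — [tetidinvu]
3 Intervocalic Voicing: [tetidinvu] → [tedidinvu]
4 Nasal Assimilation: [tedidinvu] → [tedidimvu]
Rule 1 changed 2 position(s).

2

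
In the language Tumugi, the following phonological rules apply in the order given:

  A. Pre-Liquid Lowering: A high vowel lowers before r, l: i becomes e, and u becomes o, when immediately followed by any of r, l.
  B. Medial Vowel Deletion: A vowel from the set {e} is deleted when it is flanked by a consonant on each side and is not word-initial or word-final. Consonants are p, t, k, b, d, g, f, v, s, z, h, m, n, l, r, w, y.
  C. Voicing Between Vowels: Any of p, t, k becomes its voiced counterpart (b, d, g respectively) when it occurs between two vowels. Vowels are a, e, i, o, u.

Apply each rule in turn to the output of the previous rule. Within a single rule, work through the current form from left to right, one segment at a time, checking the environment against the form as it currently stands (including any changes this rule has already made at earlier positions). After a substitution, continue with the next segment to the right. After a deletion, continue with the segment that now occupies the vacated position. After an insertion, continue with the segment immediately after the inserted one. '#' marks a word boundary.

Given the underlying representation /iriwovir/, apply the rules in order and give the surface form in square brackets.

A Pre-Liquid Lowering: [iriwovir] → [eriwover]
B Medial Vowel Deletion: [eriwover] → [eriwovr]
C Voicing Between Vowels: no change — [eriwovr]

[eriwovr]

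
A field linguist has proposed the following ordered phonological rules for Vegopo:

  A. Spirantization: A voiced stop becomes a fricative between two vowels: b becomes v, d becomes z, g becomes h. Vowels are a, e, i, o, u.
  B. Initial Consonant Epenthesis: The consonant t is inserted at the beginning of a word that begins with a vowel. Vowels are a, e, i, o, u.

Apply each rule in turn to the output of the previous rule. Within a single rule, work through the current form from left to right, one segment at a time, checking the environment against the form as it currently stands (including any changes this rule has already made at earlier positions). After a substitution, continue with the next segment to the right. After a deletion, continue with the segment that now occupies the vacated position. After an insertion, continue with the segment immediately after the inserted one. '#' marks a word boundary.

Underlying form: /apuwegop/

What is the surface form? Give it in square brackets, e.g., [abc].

A Spirantization: [apuwegop] → [apuwehop]
B Initial Consonant Epenthesis: [apuwehop] → [tapuwehop]

[tapuwehop]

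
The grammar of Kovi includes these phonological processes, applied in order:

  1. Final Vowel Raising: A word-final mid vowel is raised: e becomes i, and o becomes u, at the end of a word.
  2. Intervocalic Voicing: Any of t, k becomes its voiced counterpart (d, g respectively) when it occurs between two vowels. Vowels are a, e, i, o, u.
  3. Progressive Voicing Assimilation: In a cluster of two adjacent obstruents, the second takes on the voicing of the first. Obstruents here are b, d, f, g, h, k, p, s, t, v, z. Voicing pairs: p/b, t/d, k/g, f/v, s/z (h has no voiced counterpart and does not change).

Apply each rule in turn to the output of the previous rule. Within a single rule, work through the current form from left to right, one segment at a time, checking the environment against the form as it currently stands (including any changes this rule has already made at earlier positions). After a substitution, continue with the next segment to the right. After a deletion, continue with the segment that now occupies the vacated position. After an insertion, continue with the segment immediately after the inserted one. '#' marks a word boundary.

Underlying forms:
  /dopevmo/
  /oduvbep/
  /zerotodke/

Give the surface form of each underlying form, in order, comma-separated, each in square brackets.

/dopevmo/:
  1 Final Vowel Raising: [dopevmo] → [dopevmu]
  2 Intervocalic Voicing: no change — [dopevmu]
  3 Progressive Voicing Assimilation: no change — [dopevmu]
/oduvbep/:
  1 Final Vowel Raising: no change — [oduvbep]
  2 Intervocalic Voicing: no change — [oduvbep]
  3 Progressive Voicing Assimilation: no change — [oduvbep]
/zerotodke/:
  1 Final Vowel Raising: [zerotodke] → [zerotodki]
  2 Intervocalic Voicing: [zerotodki] → [zerododki]
  3 Progressive Voicing Assimilation: [zerododki] → [zerododgi]

[dopevmu], [oduvbep], [zerododgi]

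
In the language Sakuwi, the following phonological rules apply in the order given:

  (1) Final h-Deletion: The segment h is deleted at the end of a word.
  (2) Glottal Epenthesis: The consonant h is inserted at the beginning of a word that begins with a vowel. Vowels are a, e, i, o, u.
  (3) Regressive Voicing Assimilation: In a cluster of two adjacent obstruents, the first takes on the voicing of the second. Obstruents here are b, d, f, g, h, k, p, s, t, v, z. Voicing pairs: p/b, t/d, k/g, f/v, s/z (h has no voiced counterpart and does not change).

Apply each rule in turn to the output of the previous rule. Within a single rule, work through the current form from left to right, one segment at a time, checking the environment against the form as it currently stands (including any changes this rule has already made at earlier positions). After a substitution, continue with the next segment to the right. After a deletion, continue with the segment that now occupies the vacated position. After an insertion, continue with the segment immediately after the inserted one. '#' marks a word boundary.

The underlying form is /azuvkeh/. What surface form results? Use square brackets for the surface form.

[hazufke]

(1) Final h-Deletion: [azuvkeh] → [azuvke]
(2) Glottal Epenthesis: [azuvke] → [hazuvke]
(3) Regressive Voicing Assimilation: [hazuvke] → [hazufke]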